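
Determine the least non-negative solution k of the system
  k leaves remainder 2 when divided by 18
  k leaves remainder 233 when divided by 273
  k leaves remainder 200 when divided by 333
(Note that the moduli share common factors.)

59474

Combine the congruences pairwise.
gcd(18, 273) = 3 and 3 | (233 − 2), so the pair is consistent; merging gives k ≡ 506 (mod 1638), where 1638 = lcm(18, 273).
gcd(1638, 333) = 9 and 9 | (200 − 506), so the pair is consistent; merging gives k ≡ 59474 (mod 60606), where 60606 = lcm(1638, 333).
The solution is unique modulo lcm(18, 273, 333) = 60606.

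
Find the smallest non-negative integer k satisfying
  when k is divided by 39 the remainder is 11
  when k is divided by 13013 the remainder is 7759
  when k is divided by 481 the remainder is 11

gcd(39, 13013) = 13 and 13 | (7759 − 11), so the pair is consistent; merging gives k ≡ 33785 (mod 39039), where 39039 = lcm(39, 13013).
gcd(39039, 481) = 13 and 13 | (11 − 33785), so the pair is consistent; merging gives k ≡ 463214 (mod 1444443), where 1444443 = lcm(39039, 481).
The solution is unique modulo lcm(39, 13013, 481) = 1444443.

463214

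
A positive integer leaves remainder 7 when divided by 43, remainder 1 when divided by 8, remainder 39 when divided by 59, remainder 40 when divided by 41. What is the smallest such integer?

750873

From k ≡ 7 (mod 43) write k = 7 + 43t. Substituting into k ≡ 1 (mod 8) gives 43t ≡ 2 (mod 8), and since 3⁻¹ ≡ 3 (mod 8), t ≡ 6. Hence k ≡ 7 + 43·6 = 265 (mod 344).
From k ≡ 265 (mod 344) write k = 265 + 344t. Substituting into k ≡ 39 (mod 59) gives 344t ≡ 10 (mod 59), and since 49⁻¹ ≡ 53 (mod 59), t ≡ 58. Hence k ≡ 265 + 344·58 = 20217 (mod 20296).
From k ≡ 20217 (mod 20296) write k = 20217 + 20296t. Substituting into k ≡ 40 (mod 41) gives 20296t ≡ 36 (mod 41), and since 1⁻¹ ≡ 1 (mod 41), t ≡ 36. Hence k ≡ 20217 + 20296·36 = 750873 (mod 832136).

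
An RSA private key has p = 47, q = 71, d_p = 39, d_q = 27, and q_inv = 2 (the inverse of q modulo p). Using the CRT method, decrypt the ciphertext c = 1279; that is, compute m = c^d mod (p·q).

m₁ = c^(d_p) mod p: c ≡ 10 (mod 47), and 10^39 mod 47 = 23.
m₂ = c^(d_q) mod q: c ≡ 1 (mod 71), and 1^27 mod 71 = 1.
h = q_inv·(m₁ − m₂) mod p = 2·(23 − 1) mod 47 = 44.
m = m₂ + h·q = 1 + 44·71 = 3125.

3125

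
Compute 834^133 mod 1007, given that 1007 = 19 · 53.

Mod 19: 834 ≡ 17; by Fermat, exponent reduces to 133 mod 18 = 7; 17^7 ≡ 5 (mod 19).
Mod 53: 834 ≡ 39; by Fermat, exponent reduces to 133 mod 52 = 29; 39^29 ≡ 41 (mod 53).
Combine by CRT: x ≡ 5 (mod 19), x ≡ 41 (mod 53) ⇒ x ≡ 518 (mod 1007).

518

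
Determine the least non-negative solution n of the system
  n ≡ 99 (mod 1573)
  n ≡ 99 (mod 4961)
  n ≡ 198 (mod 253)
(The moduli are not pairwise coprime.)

Combine the congruences pairwise.
gcd(1573, 4961) = 121 and 121 | (99 − 99), so the pair is consistent; merging gives n ≡ 99 (mod 64493), where 64493 = lcm(1573, 4961).
gcd(64493, 253) = 11 and 11 | (198 − 99), so the pair is consistent; merging gives n ≡ 451550 (mod 1483339), where 1483339 = lcm(64493, 253).
The solution is unique modulo lcm(1573, 4961, 253) = 1483339.

451550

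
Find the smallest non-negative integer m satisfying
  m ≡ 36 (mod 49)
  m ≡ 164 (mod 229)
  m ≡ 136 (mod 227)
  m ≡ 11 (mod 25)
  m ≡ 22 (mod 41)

From m ≡ 36 (mod 49) write m = 36 + 49t. Substituting into m ≡ 164 (mod 229) gives 49t ≡ 128 (mod 229), and since 49⁻¹ ≡ 215 (mod 229), t ≡ 40. Hence m ≡ 36 + 49·40 = 1996 (mod 11221).
From m ≡ 1996 (mod 11221) write m = 1996 + 11221t. Substituting into m ≡ 136 (mod 227) gives 11221t ≡ 183 (mod 227), and since 98⁻¹ ≡ 183 (mod 227), t ≡ 120. Hence m ≡ 1996 + 11221·120 = 1348516 (mod 2547167).
From m ≡ 1348516 (mod 2547167) write m = 1348516 + 2547167t. Substituting into m ≡ 11 (mod 25) gives 2547167t ≡ 20 (mod 25), and since 17⁻¹ ≡ 3 (mod 25), t ≡ 10. Hence m ≡ 1348516 + 2547167·10 = 26820186 (mod 63679175).
From m ≡ 26820186 (mod 63679175) write m = 26820186 + 63679175t. Substituting into m ≡ 22 (mod 41) gives 63679175t ≡ 27 (mod 41), and since 25⁻¹ ≡ 23 (mod 41), t ≡ 6. Hence m ≡ 26820186 + 63679175·6 = 408895236 (mod 2610846175).

408895236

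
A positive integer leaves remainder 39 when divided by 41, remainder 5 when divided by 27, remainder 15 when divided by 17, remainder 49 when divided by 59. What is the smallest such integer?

From m ≡ 39 (mod 41) write m = 39 + 41t. Substituting into m ≡ 5 (mod 27) gives 41t ≡ 20 (mod 27), and since 14⁻¹ ≡ 2 (mod 27), t ≡ 13. Hence m ≡ 39 + 41·13 = 572 (mod 1107).
From m ≡ 572 (mod 1107) write m = 572 + 1107t. Substituting into m ≡ 15 (mod 17) gives 1107t ≡ 4 (mod 17), and since 2⁻¹ ≡ 9 (mod 17), t ≡ 2. Hence m ≡ 572 + 1107·2 = 2786 (mod 18819).
From m ≡ 2786 (mod 18819) write m = 2786 + 18819t. Substituting into m ≡ 49 (mod 59) gives 18819t ≡ 36 (mod 59), and since 57⁻¹ ≡ 29 (mod 59), t ≡ 41. Hence m ≡ 2786 + 18819·41 = 774365 (mod 1110321).

774365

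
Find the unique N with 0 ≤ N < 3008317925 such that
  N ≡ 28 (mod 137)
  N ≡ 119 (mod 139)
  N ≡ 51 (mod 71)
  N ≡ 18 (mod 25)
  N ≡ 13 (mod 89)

The moduli are pairwise coprime; M = 137·139·71·25·89 = 3008317925.
M/137 = 21958525; 21958525 ≡ 28 (mod 137); 28·93 ≡ 1, so inverse 93.
M/139 = 21642575; 21642575 ≡ 136 (mod 139); 136·46 ≡ 1, so inverse 46.
M/71 = 42370675; 42370675 ≡ 5 (mod 71); 5·57 ≡ 1, so inverse 57.
M/25 = 120332717; 120332717 ≡ 17 (mod 25); 17·3 ≡ 1, so inverse 3.
M/89 = 33801325; 33801325 ≡ 15 (mod 89); 15·6 ≡ 1, so inverse 6.
N ≡ 28·21958525·93 + 119·21642575·46 + 51·42370675·57 + 18·120332717·3 + 13·33801325·6 = 307957476943.
307957476943 mod 3008317925 = 1109048593.

1109048593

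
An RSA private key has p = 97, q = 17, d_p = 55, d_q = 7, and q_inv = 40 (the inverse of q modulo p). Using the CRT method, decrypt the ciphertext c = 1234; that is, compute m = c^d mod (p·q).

m₁ = c^(d_p) mod p: c ≡ 70 (mod 97), and 70^55 mod 97 = 18.
m₂ = c^(d_q) mod q: c ≡ 10 (mod 17), and 10^7 mod 17 = 5.
h = q_inv·(m₁ − m₂) mod p = 40·(18 − 5) mod 97 = 35.
m = m₂ + h·q = 5 + 35·17 = 600.

600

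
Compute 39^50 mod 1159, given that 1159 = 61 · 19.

Mod 61: 39 ≡ 39; 39^50 ≡ 47 (mod 61).
Mod 19: 39 ≡ 1; by Fermat, exponent reduces to 50 mod 18 = 14; 1^14 ≡ 1 (mod 19).
Combine by CRT: x ≡ 47 (mod 61), x ≡ 1 (mod 19) ⇒ x ≡ 1084 (mod 1159).

1084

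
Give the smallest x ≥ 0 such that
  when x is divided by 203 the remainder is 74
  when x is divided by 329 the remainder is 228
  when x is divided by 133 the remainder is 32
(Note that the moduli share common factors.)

gcd(203, 329) = 7 and 7 | (228 − 74), so the pair is consistent; merging gives x ≡ 886 (mod 9541), where 9541 = lcm(203, 329).
gcd(9541, 133) = 7 and 7 | (32 − 886), so the pair is consistent; merging gives x ≡ 124919 (mod 181279), where 181279 = lcm(9541, 133).
The solution is unique modulo lcm(203, 329, 133) = 181279.

124919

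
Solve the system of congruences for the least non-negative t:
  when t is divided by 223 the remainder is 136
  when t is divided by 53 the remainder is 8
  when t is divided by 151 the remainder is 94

From t ≡ 136 (mod 223) write t = 136 + 223s. Substituting into t ≡ 8 (mod 53) gives 223s ≡ 31 (mod 53), and since 11⁻¹ ≡ 29 (mod 53), s ≡ 51. Hence t ≡ 136 + 223·51 = 11509 (mod 11819).
From t ≡ 11509 (mod 11819) write t = 11509 + 11819s. Substituting into t ≡ 94 (mod 151) gives 11819s ≡ 61 (mod 151), and since 41⁻¹ ≡ 70 (mod 151), s ≡ 42. Hence t ≡ 11509 + 11819·42 = 507907 (mod 1784669).

507907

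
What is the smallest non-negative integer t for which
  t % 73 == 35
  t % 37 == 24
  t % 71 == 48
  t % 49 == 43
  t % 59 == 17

From t ≡ 35 (mod 73) write t = 35 + 73s. Substituting into t ≡ 24 (mod 37) gives 73s ≡ 26 (mod 37), and since 36⁻¹ ≡ 36 (mod 37), s ≡ 11. Hence t ≡ 35 + 73·11 = 838 (mod 2701).
From t ≡ 838 (mod 2701) write t = 838 + 2701s. Substituting into t ≡ 48 (mod 71) gives 2701s ≡ 62 (mod 71), and since 3⁻¹ ≡ 24 (mod 71), s ≡ 68. Hence t ≡ 838 + 2701·68 = 184506 (mod 191771).
From t ≡ 184506 (mod 191771) write t = 184506 + 191771s. Substituting into t ≡ 43 (mod 49) gives 191771s ≡ 22 (mod 49), and since 34⁻¹ ≡ 13 (mod 49), s ≡ 41. Hence t ≡ 184506 + 191771·41 = 8047117 (mod 9396779).
From t ≡ 8047117 (mod 9396779) write t = 8047117 + 9396779s. Substituting into t ≡ 17 (mod 59) gives 9396779s ≡ 28 (mod 59), and since 26⁻¹ ≡ 25 (mod 59), s ≡ 51. Hence t ≡ 8047117 + 9396779·51 = 487282846 (mod 554409961).

487282846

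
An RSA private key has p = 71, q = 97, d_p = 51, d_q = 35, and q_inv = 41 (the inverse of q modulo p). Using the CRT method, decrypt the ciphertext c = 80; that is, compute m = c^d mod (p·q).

3529

m₁ = c^(d_p) mod p: c ≡ 9 (mod 71), and 9^51 mod 71 = 50.
m₂ = c^(d_q) mod q: c ≡ 80 (mod 97), and 80^35 mod 97 = 37.
h = q_inv·(m₁ − m₂) mod p = 41·(50 − 37) mod 71 = 36.
m = m₂ + h·q = 37 + 36·97 = 3529.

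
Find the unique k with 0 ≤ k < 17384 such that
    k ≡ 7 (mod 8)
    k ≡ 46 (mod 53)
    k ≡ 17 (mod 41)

The moduli are pairwise coprime; N = 8·53·41 = 17384.
N/8 = 2173; 2173 ≡ 5 (mod 8); 5·5 ≡ 1, so inverse 5.
N/53 = 328; 328 ≡ 10 (mod 53); 10·16 ≡ 1, so inverse 16.
N/41 = 424; 424 ≡ 14 (mod 41); 14·3 ≡ 1, so inverse 3.
k ≡ 7·2173·5 + 46·328·16 + 17·424·3 = 339087.
339087 mod 17384 = 8791.

8791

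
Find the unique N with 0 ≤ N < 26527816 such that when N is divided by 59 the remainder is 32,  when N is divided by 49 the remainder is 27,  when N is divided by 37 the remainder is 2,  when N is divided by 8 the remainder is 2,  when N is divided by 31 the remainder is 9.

From N ≡ 32 (mod 59) write N = 32 + 59t. Substituting into N ≡ 27 (mod 49) gives 59t ≡ 44 (mod 49), and since 10⁻¹ ≡ 5 (mod 49), t ≡ 24. Hence N ≡ 32 + 59·24 = 1448 (mod 2891).
From N ≡ 1448 (mod 2891) write N = 1448 + 2891t. Substituting into N ≡ 2 (mod 37) gives 2891t ≡ 34 (mod 37), and since 5⁻¹ ≡ 15 (mod 37), t ≡ 29. Hence N ≡ 1448 + 2891·29 = 85287 (mod 106967).
From N ≡ 85287 (mod 106967) write N = 85287 + 106967t. Substituting into N ≡ 2 (mod 8) gives 106967t ≡ 3 (mod 8), and since 7⁻¹ ≡ 7 (mod 8), t ≡ 5. Hence N ≡ 85287 + 106967·5 = 620122 (mod 855736).
From N ≡ 620122 (mod 855736) write N = 620122 + 855736t. Substituting into N ≡ 9 (mod 31) gives 855736t ≡ 11 (mod 31), and since 12⁻¹ ≡ 13 (mod 31), t ≡ 19. Hence N ≡ 620122 + 855736·19 = 16879106 (mod 26527816).

16879106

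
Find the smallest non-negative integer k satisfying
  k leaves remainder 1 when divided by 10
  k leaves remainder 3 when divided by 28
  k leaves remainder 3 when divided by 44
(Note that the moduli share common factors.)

gcd(10, 28) = 2 and 2 | (3 − 1), so the pair is consistent; merging gives k ≡ 31 (mod 140), where 140 = lcm(10, 28).
gcd(140, 44) = 4 and 4 | (3 − 31), so the pair is consistent; merging gives k ≡ 311 (mod 1540), where 1540 = lcm(140, 44).
The solution is unique modulo lcm(10, 28, 44) = 1540.

311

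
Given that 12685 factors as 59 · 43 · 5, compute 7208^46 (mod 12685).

Mod 59: 7208 ≡ 10; 10^46 ≡ 51 (mod 59).
Mod 43: 7208 ≡ 27; by Fermat, exponent reduces to 46 mod 42 = 4; 27^4 ≡ 4 (mod 43).
Mod 5: 7208 ≡ 3; by Fermat, exponent reduces to 46 mod 4 = 2; 3^2 ≡ 4 (mod 5).
Combine by CRT: x ≡ 51 (mod 59), x ≡ 4 (mod 43), x ≡ 4 (mod 5) ⇒ x ≡ 1939 (mod 12685).

1939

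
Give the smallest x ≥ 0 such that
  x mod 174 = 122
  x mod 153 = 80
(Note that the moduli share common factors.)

8648

gcd(174, 153) = 3 and 3 | (80 − 122), so the pair is consistent; merging gives x ≡ 8648 (mod 8874), where 8874 = lcm(174, 153).
The solution is unique modulo lcm(174, 153) = 8874.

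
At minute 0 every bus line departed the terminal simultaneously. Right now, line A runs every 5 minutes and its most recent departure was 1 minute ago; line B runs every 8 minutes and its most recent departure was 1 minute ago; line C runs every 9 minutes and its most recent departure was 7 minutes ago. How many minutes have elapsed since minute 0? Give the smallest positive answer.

241

From t ≡ 1 (mod 5) write t = 1 + 5s. Substituting into t ≡ 1 (mod 8) gives 5s ≡ 0 (mod 8), and since 5⁻¹ ≡ 5 (mod 8), s ≡ 0. Hence t ≡ 1 + 5·0 = 1 (mod 40).
From t ≡ 1 (mod 40) write t = 1 + 40s. Substituting into t ≡ 7 (mod 9) gives 40s ≡ 6 (mod 9), and since 4⁻¹ ≡ 7 (mod 9), s ≡ 6. Hence t ≡ 1 + 40·6 = 241 (mod 360).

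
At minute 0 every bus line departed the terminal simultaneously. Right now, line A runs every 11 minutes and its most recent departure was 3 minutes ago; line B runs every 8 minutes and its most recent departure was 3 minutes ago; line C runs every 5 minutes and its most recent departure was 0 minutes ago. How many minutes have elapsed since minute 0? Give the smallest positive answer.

The moduli are pairwise coprime; N = 11·8·5 = 440.
N/11 = 40; 40 ≡ 7 (mod 11); 7·8 ≡ 1, so inverse 8.
N/8 = 55; 55 ≡ 7 (mod 8); 7·7 ≡ 1, so inverse 7.
N/5 = 88; 88 ≡ 3 (mod 5); 3·2 ≡ 1, so inverse 2.
t ≡ 3·40·8 + 3·55·7 + 0·88·2 = 2115.
2115 mod 440 = 355.

355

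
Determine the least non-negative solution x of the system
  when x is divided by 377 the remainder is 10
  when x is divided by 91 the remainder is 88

gcd(377, 91) = 13 and 13 | (88 − 10), so the pair is consistent; merging gives x ≡ 2272 (mod 2639), where 2639 = lcm(377, 91).
The solution is unique modulo lcm(377, 91) = 2639.

2272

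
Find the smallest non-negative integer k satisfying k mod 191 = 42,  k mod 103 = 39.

11884

From k ≡ 42 (mod 191) write k = 42 + 191t. Substituting into k ≡ 39 (mod 103) gives 191t ≡ 100 (mod 103), and since 88⁻¹ ≡ 48 (mod 103), t ≡ 62. Hence k ≡ 42 + 191·62 = 11884 (mod 19673).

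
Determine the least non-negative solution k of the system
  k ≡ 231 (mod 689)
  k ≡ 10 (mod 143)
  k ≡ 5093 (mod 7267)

gcd(689, 143) = 13 and 13 | (10 − 231), so the pair is consistent; merging gives k ≡ 2298 (mod 7579), where 7579 = lcm(689, 143).
gcd(7579, 7267) = 13 and 13 | (5093 − 2298), so the pair is consistent; merging gives k ≡ 1305886 (mod 4236661), where 4236661 = lcm(7579, 7267).
The solution is unique modulo lcm(689, 143, 7267) = 4236661.

1305886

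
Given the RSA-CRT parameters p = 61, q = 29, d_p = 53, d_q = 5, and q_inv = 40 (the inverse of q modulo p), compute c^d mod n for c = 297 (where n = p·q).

m₁ = c^(d_p) mod p: c ≡ 53 (mod 61), and 53^53 mod 61 = 24.
m₂ = c^(d_q) mod q: c ≡ 7 (mod 29), and 7^5 mod 29 = 16.
h = q_inv·(m₁ − m₂) mod p = 40·(24 − 16) mod 61 = 15.
m = m₂ + h·q = 16 + 15·29 = 451.

451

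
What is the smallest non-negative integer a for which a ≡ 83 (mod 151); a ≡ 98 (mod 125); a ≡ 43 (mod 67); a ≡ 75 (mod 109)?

Combine the congruences pairwise.
From a ≡ 83 (mod 151) write a = 83 + 151t. Substituting into a ≡ 98 (mod 125) gives 151t ≡ 15 (mod 125), and since 26⁻¹ ≡ 101 (mod 125), t ≡ 15. Hence a ≡ 83 + 151·15 = 2348 (mod 18875).
From a ≡ 2348 (mod 18875) write a = 2348 + 18875t. Substituting into a ≡ 43 (mod 67) gives 18875t ≡ 40 (mod 67), and since 48⁻¹ ≡ 7 (mod 67), t ≡ 12. Hence a ≡ 2348 + 18875·12 = 228848 (mod 1264625).
From a ≡ 228848 (mod 1264625) write a = 228848 + 1264625t. Substituting into a ≡ 75 (mod 109) gives 1264625t ≡ 18 (mod 109), and since 7⁻¹ ≡ 78 (mod 109), t ≡ 96. Hence a ≡ 228848 + 1264625·96 = 121632848 (mod 137844125).

121632848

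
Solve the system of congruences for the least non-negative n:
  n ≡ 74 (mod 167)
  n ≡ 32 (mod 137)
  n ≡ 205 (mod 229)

From n ≡ 74 (mod 167) write n = 74 + 167t. Substituting into n ≡ 32 (mod 137) gives 167t ≡ 95 (mod 137), and since 30⁻¹ ≡ 32 (mod 137), t ≡ 26. Hence n ≡ 74 + 167·26 = 4416 (mod 22879).
From n ≡ 4416 (mod 22879) write n = 4416 + 22879t. Substituting into n ≡ 205 (mod 229) gives 22879t ≡ 140 (mod 229), and since 208⁻¹ ≡ 109 (mod 229), t ≡ 146. Hence n ≡ 4416 + 22879·146 = 3344750 (mod 5239291).

3344750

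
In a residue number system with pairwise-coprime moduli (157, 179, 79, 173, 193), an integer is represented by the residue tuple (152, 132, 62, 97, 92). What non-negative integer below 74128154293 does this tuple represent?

44996510698

The moduli are pairwise coprime; N = 157·179·79·173·193 = 74128154293.
N/157 = 472153849; 472153849 ≡ 56 (mod 157); 56·143 ≡ 1, so inverse 143.
N/179 = 414123767; 414123767 ≡ 107 (mod 179); 107·87 ≡ 1, so inverse 87.
N/79 = 938331067; 938331067 ≡ 35 (mod 79); 35·70 ≡ 1, so inverse 70.
N/173 = 428486441; 428486441 ≡ 41 (mod 173); 41·38 ≡ 1, so inverse 38.
N/193 = 384083701; 384083701 ≡ 191 (mod 193); 191·96 ≡ 1, so inverse 96.
x ≡ 152·472153849·143 + 132·414123767·87 + 62·938331067·70 + 97·428486441·38 + 92·384083701·96 = 24062518501630.
24062518501630 mod 74128154293 = 44996510698.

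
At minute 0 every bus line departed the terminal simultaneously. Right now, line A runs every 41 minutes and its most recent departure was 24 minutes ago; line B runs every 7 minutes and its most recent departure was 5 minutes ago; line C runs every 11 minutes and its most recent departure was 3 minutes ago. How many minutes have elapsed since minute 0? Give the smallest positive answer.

The moduli are pairwise coprime; N = 41·7·11 = 3157.
N/41 = 77; 77 ≡ 36 (mod 41); 36·8 ≡ 1, so inverse 8.
N/7 = 451; 451 ≡ 3 (mod 7); 3·5 ≡ 1, so inverse 5.
N/11 = 287; 287 ≡ 1 (mod 11), inverse 1.
t ≡ 24·77·8 + 5·451·5 + 3·287·1 = 26920.
26920 mod 3157 = 1664.

1664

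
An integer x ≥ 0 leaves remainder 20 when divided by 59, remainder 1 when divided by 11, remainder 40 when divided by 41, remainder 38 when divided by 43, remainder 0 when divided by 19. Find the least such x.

The moduli are pairwise coprime; N = 59·11·41·43·19 = 21739553.
N/59 = 368467; 368467 ≡ 12 (mod 59); 12·5 ≡ 1, so inverse 5.
N/11 = 1976323; 1976323 ≡ 8 (mod 11); 8·7 ≡ 1, so inverse 7.
N/41 = 530233; 530233 ≡ 21 (mod 41); 21·2 ≡ 1, so inverse 2.
N/43 = 505571; 505571 ≡ 20 (mod 43); 20·28 ≡ 1, so inverse 28.
N/19 = 1144187; 1144187 ≡ 7 (mod 19); 7·11 ≡ 1, so inverse 11.
x ≡ 20·368467·5 + 1·1976323·7 + 40·530233·2 + 38·505571·28 + 0·1144187·11 = 631027145.
631027145 mod 21739553 = 580108.

580108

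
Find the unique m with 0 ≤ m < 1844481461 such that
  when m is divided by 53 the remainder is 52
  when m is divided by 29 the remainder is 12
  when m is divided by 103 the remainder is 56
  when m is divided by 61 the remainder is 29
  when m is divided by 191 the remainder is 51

743272158

The moduli are pairwise coprime; N = 53·29·103·61·191 = 1844481461.
N/53 = 34801537; 34801537 ≡ 41 (mod 53); 41·22 ≡ 1, so inverse 22.
N/29 = 63602809; 63602809 ≡ 9 (mod 29); 9·13 ≡ 1, so inverse 13.
N/103 = 17907587; 17907587 ≡ 7 (mod 103); 7·59 ≡ 1, so inverse 59.
N/61 = 30237401; 30237401 ≡ 6 (mod 61); 6·51 ≡ 1, so inverse 51.
N/191 = 9656971; 9656971 ≡ 11 (mod 191); 11·139 ≡ 1, so inverse 139.
m ≡ 52·34801537·22 + 12·63602809·13 + 56·17907587·59 + 29·30237401·51 + 51·9656971·139 = 222081047478.
222081047478 mod 1844481461 = 743272158.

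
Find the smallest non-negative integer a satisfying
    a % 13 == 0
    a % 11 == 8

52

From a ≡ 0 (mod 13) write a = 0 + 13t. Substituting into a ≡ 8 (mod 11) gives 13t ≡ 8 (mod 11), and since 2⁻¹ ≡ 6 (mod 11), t ≡ 4. Hence a ≡ 0 + 13·4 = 52 (mod 143).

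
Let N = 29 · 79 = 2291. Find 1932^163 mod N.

1916

Mod 29: 1932 ≡ 18; by Fermat, exponent reduces to 163 mod 28 = 23; 18^23 ≡ 2 (mod 29).
Mod 79: 1932 ≡ 36; by Fermat, exponent reduces to 163 mod 78 = 7; 36^7 ≡ 20 (mod 79).
Combine by CRT: x ≡ 2 (mod 29), x ≡ 20 (mod 79) ⇒ x ≡ 1916 (mod 2291).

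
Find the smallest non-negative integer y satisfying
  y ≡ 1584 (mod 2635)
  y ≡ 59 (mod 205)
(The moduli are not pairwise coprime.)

gcd(2635, 205) = 5 and 5 | (59 − 1584), so the pair is consistent; merging gives y ≡ 9489 (mod 108035), where 108035 = lcm(2635, 205).
The solution is unique modulo lcm(2635, 205) = 108035.

9489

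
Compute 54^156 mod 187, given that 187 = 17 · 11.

89

Mod 17: 54 ≡ 3; by Fermat, exponent reduces to 156 mod 16 = 12; 3^12 ≡ 4 (mod 17).
Mod 11: 54 ≡ 10; by Fermat, exponent reduces to 156 mod 10 = 6; 10^6 ≡ 1 (mod 11).
Combine by CRT: x ≡ 4 (mod 17), x ≡ 1 (mod 11) ⇒ x ≡ 89 (mod 187).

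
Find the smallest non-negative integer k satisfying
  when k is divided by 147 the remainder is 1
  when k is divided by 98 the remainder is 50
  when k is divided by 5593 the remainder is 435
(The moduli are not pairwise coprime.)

6028

gcd(147, 98) = 49 and 49 | (50 − 1), so the pair is consistent; merging gives k ≡ 148 (mod 294), where 294 = lcm(147, 98).
gcd(294, 5593) = 7 and 7 | (435 − 148), so the pair is consistent; merging gives k ≡ 6028 (mod 234906), where 234906 = lcm(294, 5593).
The solution is unique modulo lcm(147, 98, 5593) = 234906.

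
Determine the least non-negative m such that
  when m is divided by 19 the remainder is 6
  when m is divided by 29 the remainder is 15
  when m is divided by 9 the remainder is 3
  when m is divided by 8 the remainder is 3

35859

The moduli are pairwise coprime; N = 19·29·9·8 = 39672.
N/19 = 2088; 2088 ≡ 17 (mod 19); 17·9 ≡ 1, so inverse 9.
N/29 = 1368; 1368 ≡ 5 (mod 29); 5·6 ≡ 1, so inverse 6.
N/9 = 4408; 4408 ≡ 7 (mod 9); 7·4 ≡ 1, so inverse 4.
N/8 = 4959; 4959 ≡ 7 (mod 8); 7·7 ≡ 1, so inverse 7.
m ≡ 6·2088·9 + 15·1368·6 + 3·4408·4 + 3·4959·7 = 392907.
392907 mod 39672 = 35859.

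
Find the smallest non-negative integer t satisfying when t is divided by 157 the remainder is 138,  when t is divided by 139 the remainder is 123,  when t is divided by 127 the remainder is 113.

The moduli are pairwise coprime; N = 157·139·127 = 2771521.
N/157 = 17653; 17653 ≡ 69 (mod 157); 69·66 ≡ 1, so inverse 66.
N/139 = 19939; 19939 ≡ 62 (mod 139); 62·74 ≡ 1, so inverse 74.
N/127 = 21823; 21823 ≡ 106 (mod 127); 106·6 ≡ 1, so inverse 6.
t ≡ 138·17653·66 + 123·19939·74 + 113·21823·6 = 357064296.
357064296 mod 2771521 = 2309608.

2309608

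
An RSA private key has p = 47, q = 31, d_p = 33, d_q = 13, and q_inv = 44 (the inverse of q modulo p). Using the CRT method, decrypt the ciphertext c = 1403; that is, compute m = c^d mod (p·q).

m₁ = c^(d_p) mod p: c ≡ 40 (mod 47), and 40^33 mod 47 = 15.
m₂ = c^(d_q) mod q: c ≡ 8 (mod 31), and 8^13 mod 31 = 16.
h = q_inv·(m₁ − m₂) mod p = 44·(15 − 16) mod 47 = 3.
m = m₂ + h·q = 16 + 3·31 = 109.

109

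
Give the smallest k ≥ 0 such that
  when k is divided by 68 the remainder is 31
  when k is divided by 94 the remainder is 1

847

Combine the congruences pairwise.
gcd(68, 94) = 2 and 2 | (1 − 31), so the pair is consistent; merging gives k ≡ 847 (mod 3196), where 3196 = lcm(68, 94).
The solution is unique modulo lcm(68, 94) = 3196.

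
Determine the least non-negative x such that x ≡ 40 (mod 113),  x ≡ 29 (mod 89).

Combine the congruences pairwise.
From x ≡ 40 (mod 113) write x = 40 + 113t. Substituting into x ≡ 29 (mod 89) gives 113t ≡ 78 (mod 89), and since 24⁻¹ ≡ 26 (mod 89), t ≡ 70. Hence x ≡ 40 + 113·70 = 7950 (mod 10057).

7950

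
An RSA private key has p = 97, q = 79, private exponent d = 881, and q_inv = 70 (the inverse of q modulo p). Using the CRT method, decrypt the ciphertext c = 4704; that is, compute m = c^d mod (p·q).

d_p = d mod (p−1) = 881 mod 96 = 17; d_q = d mod (q−1) = 23.
m₁ = c^(d_p) mod p: c ≡ 48 (mod 97), and 48^17 mod 97 = 31.
m₂ = c^(d_q) mod q: c ≡ 43 (mod 79), and 43^23 mod 79 = 39.
h = q_inv·(m₁ − m₂) mod p = 70·(31 − 39) mod 97 = 22.
m = m₂ + h·q = 39 + 22·79 = 1777.

1777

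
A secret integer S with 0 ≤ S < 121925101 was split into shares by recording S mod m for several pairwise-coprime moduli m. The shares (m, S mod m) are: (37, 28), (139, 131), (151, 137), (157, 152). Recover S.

55106681

The moduli are pairwise coprime; N = 37·139·151·157 = 121925101.
N/37 = 3295273; 3295273 ≡ 16 (mod 37); 16·7 ≡ 1, so inverse 7.
N/139 = 877159; 877159 ≡ 69 (mod 139); 69·137 ≡ 1, so inverse 137.
N/151 = 807451; 807451 ≡ 54 (mod 151); 54·14 ≡ 1, so inverse 14.
N/157 = 776593; 776593 ≡ 71 (mod 157); 71·115 ≡ 1, so inverse 115.
S ≡ 28·3295273·7 + 131·877159·137 + 137·807451·14 + 152·776593·115 = 31511782739.
31511782739 mod 121925101 = 55106681.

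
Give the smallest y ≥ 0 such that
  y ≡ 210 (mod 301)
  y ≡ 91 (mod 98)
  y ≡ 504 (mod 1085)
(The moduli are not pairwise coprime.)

gcd(301, 98) = 7 and 7 | (91 − 210), so the pair is consistent; merging gives y ≡ 3521 (mod 4214), where 4214 = lcm(301, 98).
gcd(4214, 1085) = 7 and 7 | (504 − 3521), so the pair is consistent; merging gives y ≡ 285859 (mod 653170), where 653170 = lcm(4214, 1085).
The solution is unique modulo lcm(301, 98, 1085) = 653170.

285859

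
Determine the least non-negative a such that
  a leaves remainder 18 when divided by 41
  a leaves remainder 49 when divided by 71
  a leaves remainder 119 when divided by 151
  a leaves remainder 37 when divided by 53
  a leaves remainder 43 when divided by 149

18398563

From a ≡ 18 (mod 41) write a = 18 + 41t. Substituting into a ≡ 49 (mod 71) gives 41t ≡ 31 (mod 71), and since 41⁻¹ ≡ 26 (mod 71), t ≡ 25. Hence a ≡ 18 + 41·25 = 1043 (mod 2911).
From a ≡ 1043 (mod 2911) write a = 1043 + 2911t. Substituting into a ≡ 119 (mod 151) gives 2911t ≡ 133 (mod 151), and since 42⁻¹ ≡ 18 (mod 151), t ≡ 129. Hence a ≡ 1043 + 2911·129 = 376562 (mod 439561).
From a ≡ 376562 (mod 439561) write a = 376562 + 439561t. Substituting into a ≡ 37 (mod 53) gives 439561t ≡ 40 (mod 53), and since 32⁻¹ ≡ 5 (mod 53), t ≡ 41. Hence a ≡ 376562 + 439561·41 = 18398563 (mod 23296733).
From a ≡ 18398563 (mod 23296733) write a = 18398563 + 23296733t. Substituting into a ≡ 43 (mod 149) gives 23296733t ≡ 0 (mod 149), and since 136⁻¹ ≡ 126 (mod 149), t ≡ 0. Hence a ≡ 18398563 + 23296733·0 = 18398563 (mod 3471213217).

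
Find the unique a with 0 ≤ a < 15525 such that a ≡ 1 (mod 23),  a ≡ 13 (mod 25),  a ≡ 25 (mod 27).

15388

From a ≡ 1 (mod 23) write a = 1 + 23t. Substituting into a ≡ 13 (mod 25) gives 23t ≡ 12 (mod 25), and since 23⁻¹ ≡ 12 (mod 25), t ≡ 19. Hence a ≡ 1 + 23·19 = 438 (mod 575).
From a ≡ 438 (mod 575) write a = 438 + 575t. Substituting into a ≡ 25 (mod 27) gives 575t ≡ 19 (mod 27), and since 8⁻¹ ≡ 17 (mod 27), t ≡ 26. Hence a ≡ 438 + 575·26 = 15388 (mod 15525).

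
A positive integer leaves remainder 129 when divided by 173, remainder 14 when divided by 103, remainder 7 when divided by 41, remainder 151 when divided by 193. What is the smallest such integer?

From x ≡ 129 (mod 173) write x = 129 + 173t. Substituting into x ≡ 14 (mod 103) gives 173t ≡ 91 (mod 103), and since 70⁻¹ ≡ 78 (mod 103), t ≡ 94. Hence x ≡ 129 + 173·94 = 16391 (mod 17819).
From x ≡ 16391 (mod 17819) write x = 16391 + 17819t. Substituting into x ≡ 7 (mod 41) gives 17819t ≡ 16 (mod 41), and since 25⁻¹ ≡ 23 (mod 41), t ≡ 40. Hence x ≡ 16391 + 17819·40 = 729151 (mod 730579).
From x ≡ 729151 (mod 730579) write x = 729151 + 730579t. Substituting into x ≡ 151 (mod 193) gives 730579t ≡ 154 (mod 193), and since 74⁻¹ ≡ 60 (mod 193), t ≡ 169. Hence x ≡ 729151 + 730579·169 = 124197002 (mod 141001747).

124197002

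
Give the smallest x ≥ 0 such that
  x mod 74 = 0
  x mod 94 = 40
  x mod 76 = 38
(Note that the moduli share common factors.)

gcd(74, 94) = 2 and 2 | (40 − 0), so the pair is consistent; merging gives x ≡ 3330 (mod 3478), where 3478 = lcm(74, 94).
gcd(3478, 76) = 2 and 2 | (38 − 3330), so the pair is consistent; merging gives x ≡ 52022 (mod 132164), where 132164 = lcm(3478, 76).
The solution is unique modulo lcm(74, 94, 76) = 132164.

52022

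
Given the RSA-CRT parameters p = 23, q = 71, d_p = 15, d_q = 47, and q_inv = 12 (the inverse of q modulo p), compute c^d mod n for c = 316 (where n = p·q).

m₁ = c^(d_p) mod p: c ≡ 17 (mod 23), and 17^15 mod 23 = 15.
m₂ = c^(d_q) mod q: c ≡ 32 (mod 71), and 32^47 mod 71 = 45.
h = q_inv·(m₁ − m₂) mod p = 12·(15 − 45) mod 23 = 8.
m = m₂ + h·q = 45 + 8·71 = 613.

613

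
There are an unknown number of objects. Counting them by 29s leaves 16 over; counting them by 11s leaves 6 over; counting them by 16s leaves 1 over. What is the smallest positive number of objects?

From N ≡ 16 (mod 29) write N = 16 + 29t. Substituting into N ≡ 6 (mod 11) gives 29t ≡ 1 (mod 11), and since 7⁻¹ ≡ 8 (mod 11), t ≡ 8. Hence N ≡ 16 + 29·8 = 248 (mod 319).
From N ≡ 248 (mod 319) write N = 248 + 319t. Substituting into N ≡ 1 (mod 16) gives 319t ≡ 9 (mod 16), and since 15⁻¹ ≡ 15 (mod 16), t ≡ 7. Hence N ≡ 248 + 319·7 = 2481 (mod 5104).

2481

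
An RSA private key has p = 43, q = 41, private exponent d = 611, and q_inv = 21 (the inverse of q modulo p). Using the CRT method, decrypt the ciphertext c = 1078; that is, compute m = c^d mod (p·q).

1625

d_p = d mod (p−1) = 611 mod 42 = 23; d_q = d mod (q−1) = 11.
m₁ = c^(d_p) mod p: c ≡ 3 (mod 43), and 3^23 mod 43 = 34.
m₂ = c^(d_q) mod q: c ≡ 12 (mod 41), and 12^11 mod 41 = 26.
h = q_inv·(m₁ − m₂) mod p = 21·(34 − 26) mod 43 = 39.
m = m₂ + h·q = 26 + 39·41 = 1625.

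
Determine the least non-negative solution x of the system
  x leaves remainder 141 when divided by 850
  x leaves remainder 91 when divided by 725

14591

gcd(850, 725) = 25 and 25 | (91 − 141), so the pair is consistent; merging gives x ≡ 14591 (mod 24650), where 24650 = lcm(850, 725).
The solution is unique modulo lcm(850, 725) = 24650.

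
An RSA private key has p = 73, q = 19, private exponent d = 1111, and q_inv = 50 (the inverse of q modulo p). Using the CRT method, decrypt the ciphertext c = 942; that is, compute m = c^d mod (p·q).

d_p = d mod (p−1) = 1111 mod 72 = 31; d_q = d mod (q−1) = 13.
m₁ = c^(d_p) mod p: c ≡ 66 (mod 73), and 66^31 mod 73 = 43.
m₂ = c^(d_q) mod q: c ≡ 11 (mod 19), and 11^13 mod 19 = 11.
h = q_inv·(m₁ − m₂) mod p = 50·(43 − 11) mod 73 = 67.
m = m₂ + h·q = 11 + 67·19 = 1284.

1284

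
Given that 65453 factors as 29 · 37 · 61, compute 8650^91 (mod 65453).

22985

Mod 29: 8650 ≡ 8; by Fermat, exponent reduces to 91 mod 28 = 7; 8^7 ≡ 17 (mod 29).
Mod 37: 8650 ≡ 29; by Fermat, exponent reduces to 91 mod 36 = 19; 29^19 ≡ 8 (mod 37).
Mod 61: 8650 ≡ 49; by Fermat, exponent reduces to 91 mod 60 = 31; 49^31 ≡ 49 (mod 61).
Combine by CRT: x ≡ 17 (mod 29), x ≡ 8 (mod 37), x ≡ 49 (mod 61) ⇒ x ≡ 22985 (mod 65453).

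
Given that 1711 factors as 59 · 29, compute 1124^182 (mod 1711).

1074

Mod 59: 1124 ≡ 3; by Fermat, exponent reduces to 182 mod 58 = 8; 3^8 ≡ 12 (mod 59).
Mod 29: 1124 ≡ 22; by Fermat, exponent reduces to 182 mod 28 = 14; 22^14 ≡ 1 (mod 29).
Combine by CRT: x ≡ 12 (mod 59), x ≡ 1 (mod 29) ⇒ x ≡ 1074 (mod 1711).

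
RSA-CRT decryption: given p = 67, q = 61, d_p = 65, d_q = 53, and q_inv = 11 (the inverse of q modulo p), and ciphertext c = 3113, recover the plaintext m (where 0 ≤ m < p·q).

m₁ = c^(d_p) mod p: c ≡ 31 (mod 67), and 31^65 mod 67 = 13.
m₂ = c^(d_q) mod q: c ≡ 2 (mod 61), and 2^53 mod 61 = 51.
h = q_inv·(m₁ − m₂) mod p = 11·(13 − 51) mod 67 = 51.
m = m₂ + h·q = 51 + 51·61 = 3162.

3162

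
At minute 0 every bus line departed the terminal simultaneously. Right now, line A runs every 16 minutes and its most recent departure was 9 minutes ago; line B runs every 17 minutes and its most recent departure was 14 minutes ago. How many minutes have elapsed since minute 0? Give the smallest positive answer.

201

From t ≡ 9 (mod 16) write t = 9 + 16s. Substituting into t ≡ 14 (mod 17) gives 16s ≡ 5 (mod 17), and since 16⁻¹ ≡ 16 (mod 17), s ≡ 12. Hence t ≡ 9 + 16·12 = 201 (mod 272).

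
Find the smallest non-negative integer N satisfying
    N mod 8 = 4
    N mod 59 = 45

340

From N ≡ 4 (mod 8) write N = 4 + 8t. Substituting into N ≡ 45 (mod 59) gives 8t ≡ 41 (mod 59), and since 8⁻¹ ≡ 37 (mod 59), t ≡ 42. Hence N ≡ 4 + 8·42 = 340 (mod 472).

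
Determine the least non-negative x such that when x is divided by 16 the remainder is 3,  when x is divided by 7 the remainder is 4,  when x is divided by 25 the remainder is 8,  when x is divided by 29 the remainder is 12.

60883

The moduli are pairwise coprime; N = 16·7·25·29 = 81200.
N/16 = 5075; 5075 ≡ 3 (mod 16); 3·11 ≡ 1, so inverse 11.
N/7 = 11600; 11600 ≡ 1 (mod 7), inverse 1.
N/25 = 3248; 3248 ≡ 23 (mod 25); 23·12 ≡ 1, so inverse 12.
N/29 = 2800; 2800 ≡ 16 (mod 29); 16·20 ≡ 1, so inverse 20.
x ≡ 3·5075·11 + 4·11600·1 + 8·3248·12 + 12·2800·20 = 1197683.
1197683 mod 81200 = 60883.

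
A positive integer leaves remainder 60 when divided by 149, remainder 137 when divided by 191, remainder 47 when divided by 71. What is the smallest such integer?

From t ≡ 60 (mod 149) write t = 60 + 149s. Substituting into t ≡ 137 (mod 191) gives 149s ≡ 77 (mod 191), and since 149⁻¹ ≡ 50 (mod 191), s ≡ 30. Hence t ≡ 60 + 149·30 = 4530 (mod 28459).
From t ≡ 4530 (mod 28459) write t = 4530 + 28459s. Substituting into t ≡ 47 (mod 71) gives 28459s ≡ 61 (mod 71), and since 59⁻¹ ≡ 65 (mod 71), s ≡ 60. Hence t ≡ 4530 + 28459·60 = 1712070 (mod 2020589).

1712070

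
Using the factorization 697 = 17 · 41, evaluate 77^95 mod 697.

Mod 17: 77 ≡ 9; by Fermat, exponent reduces to 95 mod 16 = 15; 9^15 ≡ 2 (mod 17).
Mod 41: 77 ≡ 36; by Fermat, exponent reduces to 95 mod 40 = 15; 36^15 ≡ 9 (mod 41).
Combine by CRT: x ≡ 2 (mod 17), x ≡ 9 (mod 41) ⇒ x ≡ 665 (mod 697).

665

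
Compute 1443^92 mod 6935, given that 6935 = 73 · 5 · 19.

Mod 73: 1443 ≡ 56; by Fermat, exponent reduces to 92 mod 72 = 20; 56^20 ≡ 65 (mod 73).
Mod 5: 1443 ≡ 3; since 4 | 92, by Fermat 3^92 ≡ 1 (mod 5).
Mod 19: 1443 ≡ 18; by Fermat, exponent reduces to 92 mod 18 = 2; 18^2 ≡ 1 (mod 19).
Combine by CRT: x ≡ 65 (mod 73), x ≡ 1 (mod 5), x ≡ 1 (mod 19) ⇒ x ≡ 5321 (mod 6935).

5321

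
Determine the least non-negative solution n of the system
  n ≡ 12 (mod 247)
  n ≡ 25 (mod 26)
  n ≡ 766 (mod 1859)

gcd(247, 26) = 13 and 13 | (25 − 12), so the pair is consistent; merging gives n ≡ 259 (mod 494), where 494 = lcm(247, 26).
gcd(494, 1859) = 13 and 13 | (766 − 259), so the pair is consistent; merging gives n ≡ 32369 (mod 70642), where 70642 = lcm(494, 1859).
The solution is unique modulo lcm(247, 26, 1859) = 70642.

32369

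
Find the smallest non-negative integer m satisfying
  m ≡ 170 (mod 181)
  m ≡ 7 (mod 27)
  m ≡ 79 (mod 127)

237823

The moduli are pairwise coprime; N = 181·27·127 = 620649.
N/181 = 3429; 3429 ≡ 171 (mod 181); 171·18 ≡ 1, so inverse 18.
N/27 = 22987; 22987 ≡ 10 (mod 27); 10·19 ≡ 1, so inverse 19.
N/127 = 4887; 4887 ≡ 61 (mod 127); 61·25 ≡ 1, so inverse 25.
m ≡ 170·3429·18 + 7·22987·19 + 79·4887·25 = 23201836.
23201836 mod 620649 = 237823.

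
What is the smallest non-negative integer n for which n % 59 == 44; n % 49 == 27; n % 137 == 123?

The moduli are pairwise coprime; M = 59·49·137 = 396067.
M/59 = 6713; 6713 ≡ 46 (mod 59); 46·9 ≡ 1, so inverse 9.
M/49 = 8083; 8083 ≡ 47 (mod 49); 47·24 ≡ 1, so inverse 24.
M/137 = 2891; 2891 ≡ 14 (mod 137); 14·49 ≡ 1, so inverse 49.
n ≡ 44·6713·9 + 27·8083·24 + 123·2891·49 = 25320189.
25320189 mod 396067 = 367968.

367968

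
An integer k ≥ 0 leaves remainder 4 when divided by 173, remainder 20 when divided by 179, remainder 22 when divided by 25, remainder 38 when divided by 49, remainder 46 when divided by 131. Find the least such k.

806576347

The moduli are pairwise coprime; N = 173·179·25·49·131 = 4969429325.
N/173 = 28725025; 28725025 ≡ 105 (mod 173); 105·145 ≡ 1, so inverse 145.
N/179 = 27762175; 27762175 ≡ 170 (mod 179); 170·159 ≡ 1, so inverse 159.
N/25 = 198777173; 198777173 ≡ 23 (mod 25); 23·12 ≡ 1, so inverse 12.
N/49 = 101416925; 101416925 ≡ 8 (mod 49); 8·43 ≡ 1, so inverse 43.
N/131 = 37934575; 37934575 ≡ 119 (mod 131); 119·120 ≡ 1, so inverse 120.
k ≡ 4·28725025·145 + 20·27762175·159 + 22·198777173·12 + 38·101416925·43 + 46·37934575·120 = 532535514122.
532535514122 mod 4969429325 = 806576347.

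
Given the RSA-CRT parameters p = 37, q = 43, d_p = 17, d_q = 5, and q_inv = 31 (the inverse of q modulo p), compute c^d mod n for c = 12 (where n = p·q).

34

m₁ = c^(d_p) mod p: c ≡ 12 (mod 37), and 12^17 mod 37 = 34.
m₂ = c^(d_q) mod q: c ≡ 12 (mod 43), and 12^5 mod 43 = 34.
h = q_inv·(m₁ − m₂) mod p = 31·(34 − 34) mod 37 = 0.
m = m₂ + h·q = 34 + 0·43 = 34.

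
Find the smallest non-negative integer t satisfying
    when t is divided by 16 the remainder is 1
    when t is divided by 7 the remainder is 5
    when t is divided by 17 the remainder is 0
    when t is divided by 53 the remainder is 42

From t ≡ 1 (mod 16) write t = 1 + 16s. Substituting into t ≡ 5 (mod 7) gives 16s ≡ 4 (mod 7), and since 2⁻¹ ≡ 4 (mod 7), s ≡ 2. Hence t ≡ 1 + 16·2 = 33 (mod 112).
From t ≡ 33 (mod 112) write t = 33 + 112s. Substituting into t ≡ 0 (mod 17) gives 112s ≡ 1 (mod 17), and since 10⁻¹ ≡ 12 (mod 17), s ≡ 12. Hence t ≡ 33 + 112·12 = 1377 (mod 1904).
From t ≡ 1377 (mod 1904) write t = 1377 + 1904s. Substituting into t ≡ 42 (mod 53) gives 1904s ≡ 43 (mod 53), and since 49⁻¹ ≡ 13 (mod 53), s ≡ 29. Hence t ≡ 1377 + 1904·29 = 56593 (mod 100912).

56593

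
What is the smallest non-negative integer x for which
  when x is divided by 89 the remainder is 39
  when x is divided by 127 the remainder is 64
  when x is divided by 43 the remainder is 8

440500

The moduli are pairwise coprime; N = 89·127·43 = 486029.
N/89 = 5461; 5461 ≡ 32 (mod 89); 32·64 ≡ 1, so inverse 64.
N/127 = 3827; 3827 ≡ 17 (mod 127); 17·15 ≡ 1, so inverse 15.
N/43 = 11303; 11303 ≡ 37 (mod 43); 37·7 ≡ 1, so inverse 7.
x ≡ 39·5461·64 + 64·3827·15 + 8·11303·7 = 17937544.
17937544 mod 486029 = 440500.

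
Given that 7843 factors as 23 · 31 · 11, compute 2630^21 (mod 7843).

Mod 23: 2630 ≡ 8; 8^21 ≡ 3 (mod 23).
Mod 31: 2630 ≡ 26; 26^21 ≡ 30 (mod 31).
Mod 11: 2630 ≡ 1; by Fermat, exponent reduces to 21 mod 10 = 1; 1^1 ≡ 1 (mod 11).
Combine by CRT: x ≡ 3 (mod 23), x ≡ 30 (mod 31), x ≡ 1 (mod 11) ⇒ x ≡ 6788 (mod 7843).

6788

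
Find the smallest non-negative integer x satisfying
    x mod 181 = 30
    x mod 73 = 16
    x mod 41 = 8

The moduli are pairwise coprime; N = 181·73·41 = 541733.
N/181 = 2993; 2993 ≡ 97 (mod 181); 97·28 ≡ 1, so inverse 28.
N/73 = 7421; 7421 ≡ 48 (mod 73); 48·35 ≡ 1, so inverse 35.
N/41 = 13213; 13213 ≡ 11 (mod 41); 11·15 ≡ 1, so inverse 15.
x ≡ 30·2993·28 + 16·7421·35 + 8·13213·15 = 8255440.
8255440 mod 541733 = 129445.

129445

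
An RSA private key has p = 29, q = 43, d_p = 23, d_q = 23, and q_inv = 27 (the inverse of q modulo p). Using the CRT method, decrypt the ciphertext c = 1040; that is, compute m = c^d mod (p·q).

538

m₁ = c^(d_p) mod p: c ≡ 25 (mod 29), and 25^23 mod 29 = 16.
m₂ = c^(d_q) mod q: c ≡ 8 (mod 43), and 8^23 mod 43 = 22.
h = q_inv·(m₁ − m₂) mod p = 27·(16 − 22) mod 29 = 12.
m = m₂ + h·q = 22 + 12·43 = 538.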